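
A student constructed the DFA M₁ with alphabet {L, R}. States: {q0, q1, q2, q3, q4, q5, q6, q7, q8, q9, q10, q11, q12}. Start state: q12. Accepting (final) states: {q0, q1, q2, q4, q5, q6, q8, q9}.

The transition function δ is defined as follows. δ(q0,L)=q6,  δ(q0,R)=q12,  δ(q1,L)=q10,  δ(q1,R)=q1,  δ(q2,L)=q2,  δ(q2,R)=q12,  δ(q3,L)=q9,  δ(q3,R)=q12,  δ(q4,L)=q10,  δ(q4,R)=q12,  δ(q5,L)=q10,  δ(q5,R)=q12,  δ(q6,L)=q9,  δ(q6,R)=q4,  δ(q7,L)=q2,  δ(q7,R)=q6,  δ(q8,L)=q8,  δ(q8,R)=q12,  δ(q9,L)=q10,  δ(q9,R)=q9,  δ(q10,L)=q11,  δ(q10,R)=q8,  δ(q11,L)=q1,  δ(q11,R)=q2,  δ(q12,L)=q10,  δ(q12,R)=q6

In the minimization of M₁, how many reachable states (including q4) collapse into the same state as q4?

States {q0,q3,q5,q7} cannot be reached from the start state, so discard them.
Initial partition by acceptance: {q1,q2,q4,q6,q8,q9} | {q10,q11,q12}.
Split {q1,q2,q4,q6,q8,q9} by δ(·,L) → {q1,q4,q9} and {q2,q6,q8}.
Split {q1,q4,q9} by δ(·,R) → {q1,q9} and {q4}.
Split {q10,q11,q12} by δ(·,L) → {q10,q12} and {q11}.
Refine {q10,q12} on symbol L: members go to different blocks, giving {q10} and {q12}.
Refine {q2,q6,q8} on symbol L: members go to different blocks, giving {q2,q8} and {q6}.
No further refinement is possible. Final partition (7 blocks): {q1,q9} | {q10} | {q2,q8} | {q4} | {q11} | {q12} | {q6}.
State q4 belongs to the block {q4}, which has 1 states.

1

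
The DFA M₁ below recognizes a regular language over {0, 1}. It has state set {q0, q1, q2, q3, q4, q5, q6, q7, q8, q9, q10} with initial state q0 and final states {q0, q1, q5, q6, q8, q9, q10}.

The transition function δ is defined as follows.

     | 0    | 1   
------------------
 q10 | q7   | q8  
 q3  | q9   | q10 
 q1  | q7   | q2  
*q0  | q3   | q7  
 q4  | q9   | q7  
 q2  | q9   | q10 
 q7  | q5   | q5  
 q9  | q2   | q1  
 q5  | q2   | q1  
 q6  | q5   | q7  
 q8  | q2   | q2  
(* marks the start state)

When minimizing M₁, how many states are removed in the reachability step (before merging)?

2

Starting at q0 and following transitions, the reachable set is {q0, q1, q2, q3, q5, q7, q8, q9, q10}. That leaves q4, q6 unreachable — 2 in total.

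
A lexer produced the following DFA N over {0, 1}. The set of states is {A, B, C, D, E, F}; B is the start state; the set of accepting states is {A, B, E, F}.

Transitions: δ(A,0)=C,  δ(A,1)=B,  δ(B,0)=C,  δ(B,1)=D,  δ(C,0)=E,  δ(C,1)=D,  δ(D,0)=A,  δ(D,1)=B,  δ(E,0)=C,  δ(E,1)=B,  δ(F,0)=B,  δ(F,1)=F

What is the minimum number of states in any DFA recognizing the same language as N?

4

States {F} cannot be reached from the start state, so discard them.
P0 = {A,B,E} | {C,D}.
Split {A,B,E} by δ(·,1) → {A,E} and {B}.
Refine {C,D} on symbol 1: members go to different blocks, giving {C} and {D}.
Stable partition: {A,E} | {C} | {B} | {D} — 4 equivalence classes.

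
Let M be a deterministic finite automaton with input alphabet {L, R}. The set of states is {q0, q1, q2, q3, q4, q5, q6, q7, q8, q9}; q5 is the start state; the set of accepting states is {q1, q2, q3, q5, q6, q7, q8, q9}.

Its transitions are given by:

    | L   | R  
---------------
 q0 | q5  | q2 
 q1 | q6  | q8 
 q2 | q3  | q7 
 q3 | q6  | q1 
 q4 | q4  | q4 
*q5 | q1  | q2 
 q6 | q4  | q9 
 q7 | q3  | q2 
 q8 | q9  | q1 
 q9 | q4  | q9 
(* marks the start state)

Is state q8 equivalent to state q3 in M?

States {q0} cannot be reached from the start state, so discard them.
P0 = {q1,q2,q3,q5,q6,q7,q8,q9} | {q4}.
On input L, block {q1,q2,q3,q5,q6,q7,q8,q9} splits into {q1,q2,q3,q5,q7,q8} and {q6,q9}.
Refine {q1,q2,q3,q5,q7,q8} on symbol L: members go to different blocks, giving {q1,q3,q8} and {q2,q5,q7}.
No further refinement is possible. Final partition (4 blocks): {q1,q3,q8} | {q4} | {q6,q9} | {q2,q5,q7}.
q8 and q3 lie in the same block of the stable partition, so they are equivalent — no string distinguishes them.

Yes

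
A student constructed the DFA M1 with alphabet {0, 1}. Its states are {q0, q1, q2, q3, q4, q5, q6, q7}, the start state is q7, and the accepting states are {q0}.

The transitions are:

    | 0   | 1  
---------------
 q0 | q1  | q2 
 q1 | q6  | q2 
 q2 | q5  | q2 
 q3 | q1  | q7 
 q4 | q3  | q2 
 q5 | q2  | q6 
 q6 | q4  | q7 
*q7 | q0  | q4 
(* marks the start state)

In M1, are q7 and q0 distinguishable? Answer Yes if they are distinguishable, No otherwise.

All states are reachable from the start state.
Start with accepting vs non-accepting: {q0} | {q1,q2,q3,q4,q5,q6,q7}.
Split {q1,q2,q3,q4,q5,q6,q7} by δ(·,0) → {q1,q2,q3,q4,q5,q6} and {q7}.
Refine {q1,q2,q3,q4,q5,q6} on symbol 1: members go to different blocks, giving {q1,q2,q4,q5} and {q3,q6}.
On input 0, block {q1,q2,q4,q5} splits into {q1,q4} and {q2,q5}.
Refine {q2,q5} on symbol 1: members go to different blocks, giving {q2} and {q5}.
No further refinement is possible. Final partition (6 blocks): {q0} | {q1,q4} | {q7} | {q3,q6} | {q2} | {q5}.
q7 and q0 end up in different blocks, so they are distinguishable. For instance, the string 'ε' is accepted from only q0.

Yes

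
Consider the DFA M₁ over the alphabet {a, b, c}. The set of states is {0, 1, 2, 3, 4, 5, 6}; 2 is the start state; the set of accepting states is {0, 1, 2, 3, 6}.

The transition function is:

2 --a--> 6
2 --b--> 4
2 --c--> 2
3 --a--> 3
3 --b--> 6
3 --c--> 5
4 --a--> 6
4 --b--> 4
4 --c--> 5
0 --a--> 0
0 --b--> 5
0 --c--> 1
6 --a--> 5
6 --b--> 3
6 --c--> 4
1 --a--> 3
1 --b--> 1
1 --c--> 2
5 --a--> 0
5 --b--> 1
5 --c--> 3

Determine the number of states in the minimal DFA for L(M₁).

7

All states are reachable from the start state.
Start with accepting vs non-accepting: {0,1,2,3,6} | {4,5}.
Split {0,1,2,3,6} by δ(·,a) → {0,1,2,3} and {6}.
On input a, block {0,1,2,3} splits into {0,1,3} and {2}.
On input b, block {0,1,3} splits into {0} and {1} and {3}.
Split {4,5} by δ(·,a) → {4} and {5}.
Stable partition: {0} | {4} | {6} | {2} | {1} | {3} | {5} — 7 equivalence classes.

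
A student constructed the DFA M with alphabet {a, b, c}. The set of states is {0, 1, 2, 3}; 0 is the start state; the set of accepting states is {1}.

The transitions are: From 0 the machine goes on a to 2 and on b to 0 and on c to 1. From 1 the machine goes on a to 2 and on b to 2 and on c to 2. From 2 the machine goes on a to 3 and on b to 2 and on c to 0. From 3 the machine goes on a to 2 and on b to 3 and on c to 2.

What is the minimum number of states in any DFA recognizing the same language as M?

Every state is reachable, so we keep all 4.
Initial partition by acceptance: {1} | {0,2,3}.
On input c, block {0,2,3} splits into {2,3} and {0}.
On input c, block {2,3} splits into {2} and {3}.
Stable partition: {1} | {2} | {0} | {3} — 4 equivalence classes.

4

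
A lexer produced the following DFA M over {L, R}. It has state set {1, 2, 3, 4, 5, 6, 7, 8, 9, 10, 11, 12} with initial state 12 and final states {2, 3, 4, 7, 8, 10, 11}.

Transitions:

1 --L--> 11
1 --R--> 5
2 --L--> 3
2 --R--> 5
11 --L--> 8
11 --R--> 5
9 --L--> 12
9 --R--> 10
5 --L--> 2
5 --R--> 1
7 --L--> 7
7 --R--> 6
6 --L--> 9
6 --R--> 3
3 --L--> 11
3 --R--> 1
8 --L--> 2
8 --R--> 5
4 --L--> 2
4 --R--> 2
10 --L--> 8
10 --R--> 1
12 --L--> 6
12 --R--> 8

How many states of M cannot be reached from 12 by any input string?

No path from 12 leads to 4, 7; the other 10 states are all reachable.

2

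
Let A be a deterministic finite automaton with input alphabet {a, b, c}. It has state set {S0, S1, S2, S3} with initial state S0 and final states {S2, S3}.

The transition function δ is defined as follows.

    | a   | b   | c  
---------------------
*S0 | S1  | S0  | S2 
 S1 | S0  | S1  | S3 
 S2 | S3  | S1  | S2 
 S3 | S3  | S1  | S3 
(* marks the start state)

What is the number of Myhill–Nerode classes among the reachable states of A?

2

All states are reachable from the start state.
Start with accepting vs non-accepting: {S2,S3} | {S0,S1}.
No further refinement is possible. Final partition (2 blocks): {S2,S3} | {S0,S1}.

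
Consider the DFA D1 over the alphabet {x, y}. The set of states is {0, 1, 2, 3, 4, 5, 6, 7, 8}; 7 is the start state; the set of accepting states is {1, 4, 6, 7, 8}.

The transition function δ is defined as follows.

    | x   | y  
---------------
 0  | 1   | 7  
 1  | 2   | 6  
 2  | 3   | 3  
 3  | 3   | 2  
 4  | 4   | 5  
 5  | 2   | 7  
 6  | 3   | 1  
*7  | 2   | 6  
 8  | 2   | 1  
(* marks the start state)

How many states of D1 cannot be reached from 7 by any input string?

No path from 7 leads to 0, 4, 5, 8; the other 5 states are all reachable.

4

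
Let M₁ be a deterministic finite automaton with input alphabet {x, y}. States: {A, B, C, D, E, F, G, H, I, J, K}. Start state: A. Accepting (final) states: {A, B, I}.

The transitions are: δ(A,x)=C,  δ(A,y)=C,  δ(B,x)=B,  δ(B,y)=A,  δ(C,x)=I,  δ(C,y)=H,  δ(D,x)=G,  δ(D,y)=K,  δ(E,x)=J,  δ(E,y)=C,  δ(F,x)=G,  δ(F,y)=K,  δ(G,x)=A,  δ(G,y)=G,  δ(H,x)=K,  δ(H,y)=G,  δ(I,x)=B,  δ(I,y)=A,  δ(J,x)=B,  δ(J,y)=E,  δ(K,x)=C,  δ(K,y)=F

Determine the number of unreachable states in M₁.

No path from A leads to D, E, J; the other 8 states are all reachable.

3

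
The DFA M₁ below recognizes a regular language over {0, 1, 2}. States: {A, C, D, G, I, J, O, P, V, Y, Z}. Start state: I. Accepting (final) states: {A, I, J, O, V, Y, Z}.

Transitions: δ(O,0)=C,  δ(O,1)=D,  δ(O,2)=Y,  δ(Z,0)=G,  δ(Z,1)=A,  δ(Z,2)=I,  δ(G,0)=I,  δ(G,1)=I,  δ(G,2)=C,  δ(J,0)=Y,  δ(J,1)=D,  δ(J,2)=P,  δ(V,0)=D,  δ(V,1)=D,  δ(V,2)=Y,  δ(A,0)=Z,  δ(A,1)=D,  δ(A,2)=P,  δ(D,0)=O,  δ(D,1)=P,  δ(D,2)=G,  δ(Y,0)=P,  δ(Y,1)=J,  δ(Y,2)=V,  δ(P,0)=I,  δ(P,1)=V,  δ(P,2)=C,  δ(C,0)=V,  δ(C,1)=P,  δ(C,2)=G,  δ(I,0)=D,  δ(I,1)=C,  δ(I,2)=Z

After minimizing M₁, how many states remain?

All states are reachable from the start state.
Initial partition by acceptance: {A,I,J,O,V,Y,Z} | {C,D,G,P}.
On input 0, block {A,I,J,O,V,Y,Z} splits into {I,O,V,Y,Z} and {A,J}.
Refine {I,O,V,Y,Z} on symbol 1: members go to different blocks, giving {I,O,V} and {Y,Z}.
Split {C,D,G,P} by δ(·,1) → {G,P} and {C,D}.
Stable partition: {I,O,V} | {G,P} | {A,J} | {Y,Z} | {C,D} — 5 equivalence classes.

5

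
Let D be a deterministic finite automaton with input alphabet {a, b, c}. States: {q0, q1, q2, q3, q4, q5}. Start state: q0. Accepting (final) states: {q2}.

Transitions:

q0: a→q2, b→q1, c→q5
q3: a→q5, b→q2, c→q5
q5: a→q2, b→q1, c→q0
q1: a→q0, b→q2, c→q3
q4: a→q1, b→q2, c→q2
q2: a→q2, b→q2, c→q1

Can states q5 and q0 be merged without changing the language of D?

Yes

First remove the unreachable states {q4}; 5 states remain.
Initial partition by acceptance: {q2} | {q0,q1,q3,q5}.
Split {q0,q1,q3,q5} by δ(·,a) → {q0,q5} and {q1,q3}.
On input c, block {q1,q3} splits into {q1} and {q3}.
Stable partition: {q2} | {q0,q5} | {q1} | {q3} — 4 equivalence classes.
q5 and q0 lie in the same block of the stable partition, so they are equivalent — no string distinguishes them.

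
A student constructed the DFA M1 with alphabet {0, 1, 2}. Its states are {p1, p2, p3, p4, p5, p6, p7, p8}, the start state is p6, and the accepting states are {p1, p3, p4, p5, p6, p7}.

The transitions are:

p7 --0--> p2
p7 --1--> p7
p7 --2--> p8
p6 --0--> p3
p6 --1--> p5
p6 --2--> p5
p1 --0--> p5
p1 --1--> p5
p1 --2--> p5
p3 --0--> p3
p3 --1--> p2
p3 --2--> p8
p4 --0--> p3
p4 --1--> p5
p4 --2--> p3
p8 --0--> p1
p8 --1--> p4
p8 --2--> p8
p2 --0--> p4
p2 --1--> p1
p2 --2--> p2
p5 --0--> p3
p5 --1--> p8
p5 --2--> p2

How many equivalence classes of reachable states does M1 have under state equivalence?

3

Reachable states from the start: {p1,p2,p3,p4,p5,p6,p8}. Unreachable: {p7} — drop them.
P0 = {p1,p3,p4,p5,p6} | {p2,p8}.
On input 1, block {p1,p3,p4,p5,p6} splits into {p1,p4,p6} and {p3,p5}.
The partition is now stable with 3 blocks: {p1,p4,p6} | {p2,p8} | {p3,p5}.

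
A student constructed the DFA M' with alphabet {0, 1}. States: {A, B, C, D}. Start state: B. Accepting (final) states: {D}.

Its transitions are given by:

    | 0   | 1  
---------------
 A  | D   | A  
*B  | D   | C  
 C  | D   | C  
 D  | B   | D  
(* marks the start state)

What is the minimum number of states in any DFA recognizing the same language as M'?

2

Reachable states from the start: {B,C,D}. Unreachable: {A} — drop them.
Initial partition by acceptance: {D} | {B,C}.
No further refinement is possible. Final partition (2 blocks): {D} | {B,C}.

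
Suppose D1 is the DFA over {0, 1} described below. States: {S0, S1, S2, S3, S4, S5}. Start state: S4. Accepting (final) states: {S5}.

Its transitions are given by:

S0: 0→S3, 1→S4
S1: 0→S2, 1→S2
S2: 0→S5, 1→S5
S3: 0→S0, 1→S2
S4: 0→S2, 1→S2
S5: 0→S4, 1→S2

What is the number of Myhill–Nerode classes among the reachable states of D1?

Reachable states from the start: {S2,S4,S5}. Unreachable: {S0,S1,S3} — drop them.
P0 = {S5} | {S2,S4}.
On input 0, block {S2,S4} splits into {S2} and {S4}.
Stable partition: {S5} | {S2} | {S4} — 3 equivalence classes.

3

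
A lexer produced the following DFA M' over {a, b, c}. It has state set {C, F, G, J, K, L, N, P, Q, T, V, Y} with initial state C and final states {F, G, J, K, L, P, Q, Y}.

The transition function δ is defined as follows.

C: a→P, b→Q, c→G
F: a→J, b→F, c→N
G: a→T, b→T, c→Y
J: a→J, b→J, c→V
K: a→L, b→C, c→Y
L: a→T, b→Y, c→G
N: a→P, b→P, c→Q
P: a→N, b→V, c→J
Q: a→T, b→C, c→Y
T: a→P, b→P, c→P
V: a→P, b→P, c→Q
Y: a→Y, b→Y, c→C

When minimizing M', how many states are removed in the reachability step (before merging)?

3

BFS from C reaches {C, G, J, N, P, Q, T, V, Y}; the 3 state(s) F, K, L are never visited.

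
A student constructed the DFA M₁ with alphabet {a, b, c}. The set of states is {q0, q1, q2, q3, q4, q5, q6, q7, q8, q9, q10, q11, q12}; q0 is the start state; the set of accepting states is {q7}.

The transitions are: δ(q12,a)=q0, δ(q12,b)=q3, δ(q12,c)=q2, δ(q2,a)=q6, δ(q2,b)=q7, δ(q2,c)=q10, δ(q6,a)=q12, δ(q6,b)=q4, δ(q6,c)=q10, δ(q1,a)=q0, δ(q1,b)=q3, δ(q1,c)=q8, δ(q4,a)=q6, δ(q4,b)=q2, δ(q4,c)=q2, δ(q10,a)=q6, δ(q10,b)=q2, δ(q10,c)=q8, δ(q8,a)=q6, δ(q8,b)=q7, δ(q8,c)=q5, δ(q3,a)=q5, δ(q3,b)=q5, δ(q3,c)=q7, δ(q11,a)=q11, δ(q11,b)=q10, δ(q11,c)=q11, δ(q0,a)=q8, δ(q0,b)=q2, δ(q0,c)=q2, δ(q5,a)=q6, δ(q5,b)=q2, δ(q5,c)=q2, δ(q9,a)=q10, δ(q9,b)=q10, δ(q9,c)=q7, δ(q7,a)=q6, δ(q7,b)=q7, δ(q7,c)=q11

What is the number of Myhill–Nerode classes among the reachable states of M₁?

8

States {q1,q9} cannot be reached from the start state, so discard them.
P0 = {q7} | {q0,q2,q3,q4,q5,q6,q8,q10,q11,q12}.
Refine {q0,q2,q3,q4,q5,q6,q8,q10,q11,q12} on symbol b: members go to different blocks, giving {q0,q3,q4,q5,q6,q10,q11,q12} and {q2,q8}.
Refine {q0,q3,q4,q5,q6,q10,q11,q12} on symbol a: members go to different blocks, giving {q3,q4,q5,q6,q10,q11,q12} and {q0}.
Split {q3,q4,q5,q6,q10,q11,q12} by δ(·,a) → {q3,q4,q5,q6,q10,q11} and {q12}.
Refine {q3,q4,q5,q6,q10,q11} on symbol a: members go to different blocks, giving {q3,q4,q5,q10,q11} and {q6}.
Refine {q3,q4,q5,q10,q11} on symbol a: members go to different blocks, giving {q4,q5,q10} and {q3,q11}.
On input a, block {q3,q11} splits into {q3} and {q11}.
No further refinement is possible. Final partition (8 blocks): {q7} | {q4,q5,q10} | {q2,q8} | {q0} | {q12} | {q6} | {q3} | {q11}.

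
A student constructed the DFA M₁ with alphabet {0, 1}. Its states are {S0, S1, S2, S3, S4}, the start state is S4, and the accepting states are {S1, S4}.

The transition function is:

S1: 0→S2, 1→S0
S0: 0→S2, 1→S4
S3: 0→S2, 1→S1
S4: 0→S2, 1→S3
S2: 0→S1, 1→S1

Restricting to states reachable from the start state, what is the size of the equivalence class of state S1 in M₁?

2

Every state is reachable, so we keep all 5.
P0 = {S1,S4} | {S0,S2,S3}.
Refine {S0,S2,S3} on symbol 0: members go to different blocks, giving {S0,S3} and {S2}.
No further refinement is possible. Final partition (3 blocks): {S1,S4} | {S0,S3} | {S2}.
The equivalence class containing S1 is {S1,S4}, of size 2.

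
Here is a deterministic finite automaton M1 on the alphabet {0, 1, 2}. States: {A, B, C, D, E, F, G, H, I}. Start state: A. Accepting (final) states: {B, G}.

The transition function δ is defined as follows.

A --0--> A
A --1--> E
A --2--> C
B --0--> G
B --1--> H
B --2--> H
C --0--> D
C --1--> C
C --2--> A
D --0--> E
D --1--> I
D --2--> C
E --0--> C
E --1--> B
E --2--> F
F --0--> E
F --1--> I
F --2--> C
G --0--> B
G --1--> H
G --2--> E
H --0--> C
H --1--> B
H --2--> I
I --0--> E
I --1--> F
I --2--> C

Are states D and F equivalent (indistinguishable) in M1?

All states are reachable from the start state.
Initial partition by acceptance: {B,G} | {A,C,D,E,F,H,I}.
Split {A,C,D,E,F,H,I} by δ(·,1) → {A,C,D,F,I} and {E,H}.
On input 0, block {A,C,D,F,I} splits into {D,F,I} and {A,C}.
On input 0, block {A,C} splits into {A} and {C}.
Stable partition: {B,G} | {D,F,I} | {E,H} | {A} | {C} — 5 equivalence classes.
D and F lie in the same block of the stable partition, so they are equivalent — no string distinguishes them.

Yes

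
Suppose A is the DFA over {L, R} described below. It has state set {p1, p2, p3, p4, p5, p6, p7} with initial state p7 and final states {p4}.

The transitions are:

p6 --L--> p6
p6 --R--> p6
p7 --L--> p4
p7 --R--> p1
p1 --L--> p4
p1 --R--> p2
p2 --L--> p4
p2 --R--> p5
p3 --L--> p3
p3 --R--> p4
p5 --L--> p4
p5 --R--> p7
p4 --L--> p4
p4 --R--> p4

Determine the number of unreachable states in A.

No path from p7 leads to p3, p6; the other 5 states are all reachable.

2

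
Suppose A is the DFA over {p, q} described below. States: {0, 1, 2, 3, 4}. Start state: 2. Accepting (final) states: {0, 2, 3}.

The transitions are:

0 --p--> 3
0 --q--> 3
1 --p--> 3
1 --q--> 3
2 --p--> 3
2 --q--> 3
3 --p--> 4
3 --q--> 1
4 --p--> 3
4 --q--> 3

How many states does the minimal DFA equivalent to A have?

3

Reachable states from the start: {1,2,3,4}. Unreachable: {0} — drop them.
Initial partition by acceptance: {2,3} | {1,4}.
Split {2,3} by δ(·,p) → {2} and {3}.
The partition is now stable with 3 blocks: {2} | {1,4} | {3}.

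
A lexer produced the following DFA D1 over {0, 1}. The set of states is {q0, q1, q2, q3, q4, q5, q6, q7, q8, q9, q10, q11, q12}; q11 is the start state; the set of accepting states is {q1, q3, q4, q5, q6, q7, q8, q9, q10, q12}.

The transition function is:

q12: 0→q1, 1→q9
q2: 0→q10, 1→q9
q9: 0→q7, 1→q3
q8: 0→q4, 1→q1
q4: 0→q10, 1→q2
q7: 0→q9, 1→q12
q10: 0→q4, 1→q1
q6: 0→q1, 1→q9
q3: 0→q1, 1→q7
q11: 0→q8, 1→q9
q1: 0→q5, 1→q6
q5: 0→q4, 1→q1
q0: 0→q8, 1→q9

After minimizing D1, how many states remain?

6

First remove the unreachable states {q0}; 12 states remain.
Initial partition by acceptance: {q1,q3,q4,q5,q6,q7,q8,q9,q10,q12} | {q2,q11}.
On input 1, block {q1,q3,q4,q5,q6,q7,q8,q9,q10,q12} splits into {q1,q3,q5,q6,q7,q8,q9,q10,q12} and {q4}.
Split {q1,q3,q5,q6,q7,q8,q9,q10,q12} by δ(·,0) → {q1,q3,q6,q7,q9,q12} and {q5,q8,q10}.
On input 0, block {q1,q3,q6,q7,q9,q12} splits into {q3,q6,q7,q9,q12} and {q1}.
Split {q3,q6,q7,q9,q12} by δ(·,0) → {q3,q6,q12} and {q7,q9}.
No further refinement is possible. Final partition (6 blocks): {q3,q6,q12} | {q2,q11} | {q4} | {q5,q8,q10} | {q1} | {q7,q9}.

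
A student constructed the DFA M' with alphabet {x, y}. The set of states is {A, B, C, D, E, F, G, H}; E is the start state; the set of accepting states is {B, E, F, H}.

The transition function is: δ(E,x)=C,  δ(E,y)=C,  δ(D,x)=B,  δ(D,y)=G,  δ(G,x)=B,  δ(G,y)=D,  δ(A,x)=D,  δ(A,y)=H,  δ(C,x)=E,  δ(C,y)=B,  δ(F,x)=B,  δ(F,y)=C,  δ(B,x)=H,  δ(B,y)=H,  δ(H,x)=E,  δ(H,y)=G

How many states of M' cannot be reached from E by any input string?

BFS from E reaches {B, C, D, E, G, H}; the 2 state(s) A, F are never visited.

2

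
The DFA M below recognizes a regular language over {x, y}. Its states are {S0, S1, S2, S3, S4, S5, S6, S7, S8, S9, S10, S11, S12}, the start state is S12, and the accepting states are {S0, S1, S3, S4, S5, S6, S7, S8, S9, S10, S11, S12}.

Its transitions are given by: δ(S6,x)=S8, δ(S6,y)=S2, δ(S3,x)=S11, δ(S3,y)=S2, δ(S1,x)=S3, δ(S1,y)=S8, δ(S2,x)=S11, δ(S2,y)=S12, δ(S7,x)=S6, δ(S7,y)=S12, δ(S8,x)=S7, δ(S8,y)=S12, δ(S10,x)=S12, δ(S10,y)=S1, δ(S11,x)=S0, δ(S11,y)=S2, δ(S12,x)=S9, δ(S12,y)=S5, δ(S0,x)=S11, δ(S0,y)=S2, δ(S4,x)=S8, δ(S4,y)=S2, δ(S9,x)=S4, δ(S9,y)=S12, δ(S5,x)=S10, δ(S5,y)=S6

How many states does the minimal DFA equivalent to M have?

Initial partition by acceptance: {S0,S1,S3,S4,S5,S6,S7,S8,S9,S10,S11,S12} | {S2}.
Split {S0,S1,S3,S4,S5,S6,S7,S8,S9,S10,S11,S12} by δ(·,y) → {S1,S5,S7,S8,S9,S10,S12} and {S0,S3,S4,S6,S11}.
Refine {S1,S5,S7,S8,S9,S10,S12} on symbol x: members go to different blocks, giving {S5,S8,S10,S12} and {S1,S7,S9}.
Refine {S5,S8,S10,S12} on symbol x: members go to different blocks, giving {S5,S10} and {S8,S12}.
Split {S5,S10} by δ(·,x) → {S5} and {S10}.
Refine {S0,S3,S4,S6,S11} on symbol x: members go to different blocks, giving {S0,S3,S11} and {S4,S6}.
Refine {S1,S7,S9} on symbol x: members go to different blocks, giving {S7,S9} and {S1}.
On input y, block {S8,S12} splits into {S8} and {S12}.
The partition is now stable with 9 blocks: {S5} | {S2} | {S0,S3,S11} | {S7,S9} | {S8} | {S10} | {S4,S6} | {S1} | {S12}.

9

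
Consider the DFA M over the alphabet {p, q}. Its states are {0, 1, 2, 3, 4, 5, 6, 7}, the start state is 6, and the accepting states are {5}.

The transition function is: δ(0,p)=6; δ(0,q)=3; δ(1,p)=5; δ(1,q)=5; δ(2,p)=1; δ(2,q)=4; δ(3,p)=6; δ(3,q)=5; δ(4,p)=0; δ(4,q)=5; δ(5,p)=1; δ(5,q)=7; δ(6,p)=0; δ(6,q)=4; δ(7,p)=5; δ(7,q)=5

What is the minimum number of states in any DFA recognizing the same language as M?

4

First remove the unreachable states {2}; 7 states remain.
Start with accepting vs non-accepting: {5} | {0,1,3,4,6,7}.
Split {0,1,3,4,6,7} by δ(·,p) → {0,3,4,6} and {1,7}.
On input q, block {0,3,4,6} splits into {0,6} and {3,4}.
Stable partition: {5} | {0,6} | {1,7} | {3,4} — 4 equivalence classes.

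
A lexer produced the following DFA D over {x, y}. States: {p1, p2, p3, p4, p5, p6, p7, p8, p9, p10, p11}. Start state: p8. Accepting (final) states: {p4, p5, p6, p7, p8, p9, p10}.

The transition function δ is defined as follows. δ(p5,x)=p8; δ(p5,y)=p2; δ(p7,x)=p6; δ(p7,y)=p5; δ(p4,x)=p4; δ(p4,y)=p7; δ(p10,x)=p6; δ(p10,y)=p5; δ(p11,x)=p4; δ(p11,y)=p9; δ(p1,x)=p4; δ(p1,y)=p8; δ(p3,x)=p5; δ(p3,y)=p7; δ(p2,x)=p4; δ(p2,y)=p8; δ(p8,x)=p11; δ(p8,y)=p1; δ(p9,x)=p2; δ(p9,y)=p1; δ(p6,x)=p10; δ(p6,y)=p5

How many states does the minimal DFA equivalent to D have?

5

First remove the unreachable states {p3}; 10 states remain.
P0 = {p4,p5,p6,p7,p8,p9,p10} | {p1,p2,p11}.
Refine {p4,p5,p6,p7,p8,p9,p10} on symbol x: members go to different blocks, giving {p4,p5,p6,p7,p10} and {p8,p9}.
On input x, block {p4,p5,p6,p7,p10} splits into {p4,p6,p7,p10} and {p5}.
On input y, block {p4,p6,p7,p10} splits into {p6,p7,p10} and {p4}.
No further refinement is possible. Final partition (5 blocks): {p6,p7,p10} | {p1,p2,p11} | {p8,p9} | {p5} | {p4}.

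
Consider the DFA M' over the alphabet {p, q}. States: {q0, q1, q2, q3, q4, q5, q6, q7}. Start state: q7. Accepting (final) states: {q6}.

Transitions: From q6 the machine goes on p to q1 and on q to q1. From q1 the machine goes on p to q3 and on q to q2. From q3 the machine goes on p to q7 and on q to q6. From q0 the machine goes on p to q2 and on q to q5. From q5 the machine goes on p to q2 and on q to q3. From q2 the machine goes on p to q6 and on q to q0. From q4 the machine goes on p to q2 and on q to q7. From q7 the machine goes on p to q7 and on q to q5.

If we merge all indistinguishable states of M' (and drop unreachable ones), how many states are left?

First remove the unreachable states {q4}; 7 states remain.
P0 = {q6} | {q0,q1,q2,q3,q5,q7}.
On input p, block {q0,q1,q2,q3,q5,q7} splits into {q0,q1,q3,q5,q7} and {q2}.
Split {q0,q1,q3,q5,q7} by δ(·,p) → {q1,q3,q7} and {q0,q5}.
Split {q1,q3,q7} by δ(·,q) → {q1} and {q3} and {q7}.
Refine {q0,q5} on symbol q: members go to different blocks, giving {q0} and {q5}.
No further refinement is possible. Final partition (7 blocks): {q6} | {q1} | {q2} | {q0} | {q3} | {q7} | {q5}.

7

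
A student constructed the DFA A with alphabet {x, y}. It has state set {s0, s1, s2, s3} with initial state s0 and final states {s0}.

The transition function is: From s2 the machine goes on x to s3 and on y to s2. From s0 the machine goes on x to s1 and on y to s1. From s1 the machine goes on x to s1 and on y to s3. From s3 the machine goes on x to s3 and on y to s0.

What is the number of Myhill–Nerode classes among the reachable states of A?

3

First remove the unreachable states {s2}; 3 states remain.
P0 = {s0} | {s1,s3}.
On input y, block {s1,s3} splits into {s1} and {s3}.
Stable partition: {s0} | {s1} | {s3} — 3 equivalence classes.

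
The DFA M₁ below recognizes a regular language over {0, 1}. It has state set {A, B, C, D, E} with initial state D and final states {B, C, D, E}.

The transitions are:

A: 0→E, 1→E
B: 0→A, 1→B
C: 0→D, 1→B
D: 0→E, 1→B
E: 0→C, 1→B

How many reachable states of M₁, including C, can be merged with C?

3

All states are reachable from the start state.
Initial partition by acceptance: {B,C,D,E} | {A}.
Split {B,C,D,E} by δ(·,0) → {C,D,E} and {B}.
Stable partition: {C,D,E} | {A} | {B} — 3 equivalence classes.
The equivalence class containing C is {C,D,E}, of size 3.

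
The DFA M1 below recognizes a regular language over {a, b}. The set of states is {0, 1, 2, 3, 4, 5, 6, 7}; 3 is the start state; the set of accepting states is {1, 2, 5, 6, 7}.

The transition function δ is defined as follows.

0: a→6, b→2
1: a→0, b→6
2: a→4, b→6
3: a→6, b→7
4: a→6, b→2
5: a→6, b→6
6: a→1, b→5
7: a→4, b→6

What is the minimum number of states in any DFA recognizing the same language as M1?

4

Start with accepting vs non-accepting: {1,2,5,6,7} | {0,3,4}.
On input a, block {1,2,5,6,7} splits into {1,2,7} and {5,6}.
On input a, block {5,6} splits into {5} and {6}.
The partition is now stable with 4 blocks: {1,2,7} | {0,3,4} | {5} | {6}.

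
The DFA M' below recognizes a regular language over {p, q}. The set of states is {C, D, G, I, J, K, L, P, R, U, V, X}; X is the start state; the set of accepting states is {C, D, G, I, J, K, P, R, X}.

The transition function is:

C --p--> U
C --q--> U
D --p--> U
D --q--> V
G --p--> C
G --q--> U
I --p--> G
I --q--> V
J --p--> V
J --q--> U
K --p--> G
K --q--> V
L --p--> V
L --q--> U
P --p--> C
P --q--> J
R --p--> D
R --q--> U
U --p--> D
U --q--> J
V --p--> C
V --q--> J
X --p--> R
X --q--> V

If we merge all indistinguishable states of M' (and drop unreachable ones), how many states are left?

4

Reachable states from the start: {C,D,J,R,U,V,X}. Unreachable: {G,I,K,L,P} — drop them.
P0 = {C,D,J,R,X} | {U,V}.
Refine {C,D,J,R,X} on symbol p: members go to different blocks, giving {C,D,J} and {R,X}.
Refine {R,X} on symbol p: members go to different blocks, giving {X} and {R}.
Stable partition: {C,D,J} | {U,V} | {X} | {R} — 4 equivalence classes.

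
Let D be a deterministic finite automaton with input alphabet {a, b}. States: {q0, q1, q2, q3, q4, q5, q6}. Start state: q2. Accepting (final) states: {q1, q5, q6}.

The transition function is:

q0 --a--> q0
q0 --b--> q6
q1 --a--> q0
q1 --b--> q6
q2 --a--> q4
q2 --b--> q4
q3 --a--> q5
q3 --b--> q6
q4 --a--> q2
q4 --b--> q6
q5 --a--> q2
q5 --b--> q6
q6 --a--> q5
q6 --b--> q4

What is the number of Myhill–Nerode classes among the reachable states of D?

4

First remove the unreachable states {q0,q1,q3}; 4 states remain.
P0 = {q5,q6} | {q2,q4}.
Split {q5,q6} by δ(·,a) → {q5} and {q6}.
Split {q2,q4} by δ(·,b) → {q2} and {q4}.
The partition is now stable with 4 blocks: {q5} | {q2} | {q6} | {q4}.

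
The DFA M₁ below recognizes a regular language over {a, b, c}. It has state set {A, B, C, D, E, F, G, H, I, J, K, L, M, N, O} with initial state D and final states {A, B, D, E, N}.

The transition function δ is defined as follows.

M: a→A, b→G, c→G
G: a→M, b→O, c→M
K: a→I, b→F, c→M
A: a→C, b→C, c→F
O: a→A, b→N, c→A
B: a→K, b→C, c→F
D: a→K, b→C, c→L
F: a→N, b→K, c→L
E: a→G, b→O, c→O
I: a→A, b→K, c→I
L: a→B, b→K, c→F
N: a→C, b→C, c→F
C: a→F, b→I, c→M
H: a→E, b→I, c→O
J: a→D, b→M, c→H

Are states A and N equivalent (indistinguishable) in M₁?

Reachable states from the start: {A,B,C,D,F,G,I,K,L,M,N,O}. Unreachable: {E,H,J} — drop them.
P0 = {A,B,D,N} | {C,F,G,I,K,L,M,O}.
On input a, block {C,F,G,I,K,L,M,O} splits into {F,I,L,M,O} and {C,G,K}.
On input b, block {F,I,L,M,O} splits into {F,I,L,M} and {O}.
Refine {F,I,L,M} on symbol c: members go to different blocks, giving {F,I,L} and {M}.
On input a, block {C,G,K} splits into {C,K} and {G}.
The partition is now stable with 6 blocks: {A,B,D,N} | {F,I,L} | {C,K} | {O} | {M} | {G}.
A and N lie in the same block of the stable partition, so they are equivalent — no string distinguishes them.

Yes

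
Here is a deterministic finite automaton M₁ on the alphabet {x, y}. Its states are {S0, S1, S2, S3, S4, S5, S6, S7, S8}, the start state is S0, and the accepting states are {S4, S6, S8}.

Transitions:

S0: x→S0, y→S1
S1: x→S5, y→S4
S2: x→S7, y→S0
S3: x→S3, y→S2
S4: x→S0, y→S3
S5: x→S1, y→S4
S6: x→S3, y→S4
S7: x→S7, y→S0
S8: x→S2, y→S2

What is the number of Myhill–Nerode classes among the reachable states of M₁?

5

Reachable states from the start: {S0,S1,S2,S3,S4,S5,S7}. Unreachable: {S6,S8} — drop them.
P0 = {S4} | {S0,S1,S2,S3,S5,S7}.
Refine {S0,S1,S2,S3,S5,S7} on symbol y: members go to different blocks, giving {S0,S2,S3,S7} and {S1,S5}.
On input y, block {S0,S2,S3,S7} splits into {S2,S3,S7} and {S0}.
Split {S2,S3,S7} by δ(·,y) → {S2,S7} and {S3}.
No further refinement is possible. Final partition (5 blocks): {S4} | {S2,S7} | {S1,S5} | {S0} | {S3}.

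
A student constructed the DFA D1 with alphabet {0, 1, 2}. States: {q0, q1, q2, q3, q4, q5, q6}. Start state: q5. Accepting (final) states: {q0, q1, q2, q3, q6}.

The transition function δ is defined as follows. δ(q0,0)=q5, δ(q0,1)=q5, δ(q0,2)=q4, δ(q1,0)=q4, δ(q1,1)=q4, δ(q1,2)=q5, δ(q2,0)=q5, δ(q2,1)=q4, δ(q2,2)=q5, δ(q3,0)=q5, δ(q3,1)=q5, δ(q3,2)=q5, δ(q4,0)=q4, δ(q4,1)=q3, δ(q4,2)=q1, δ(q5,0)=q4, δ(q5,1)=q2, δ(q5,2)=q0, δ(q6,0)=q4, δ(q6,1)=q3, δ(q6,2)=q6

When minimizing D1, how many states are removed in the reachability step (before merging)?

1

Starting at q5 and following transitions, the reachable set is {q0, q1, q2, q3, q4, q5}. That leaves q6 unreachable — 1 in total.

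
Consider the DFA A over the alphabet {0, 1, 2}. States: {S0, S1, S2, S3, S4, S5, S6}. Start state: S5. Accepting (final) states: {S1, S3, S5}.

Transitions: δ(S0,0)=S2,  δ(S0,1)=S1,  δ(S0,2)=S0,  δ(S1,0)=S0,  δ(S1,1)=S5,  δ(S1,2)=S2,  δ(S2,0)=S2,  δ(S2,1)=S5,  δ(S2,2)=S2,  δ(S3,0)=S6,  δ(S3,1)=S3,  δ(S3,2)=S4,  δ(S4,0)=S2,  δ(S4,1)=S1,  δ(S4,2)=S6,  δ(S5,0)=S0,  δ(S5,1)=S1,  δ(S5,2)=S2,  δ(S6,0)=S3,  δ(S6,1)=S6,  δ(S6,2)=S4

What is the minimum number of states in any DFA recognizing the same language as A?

2

Reachable states from the start: {S0,S1,S2,S5}. Unreachable: {S3,S4,S6} — drop them.
P0 = {S1,S5} | {S0,S2}.
The partition is now stable with 2 blocks: {S1,S5} | {S0,S2}.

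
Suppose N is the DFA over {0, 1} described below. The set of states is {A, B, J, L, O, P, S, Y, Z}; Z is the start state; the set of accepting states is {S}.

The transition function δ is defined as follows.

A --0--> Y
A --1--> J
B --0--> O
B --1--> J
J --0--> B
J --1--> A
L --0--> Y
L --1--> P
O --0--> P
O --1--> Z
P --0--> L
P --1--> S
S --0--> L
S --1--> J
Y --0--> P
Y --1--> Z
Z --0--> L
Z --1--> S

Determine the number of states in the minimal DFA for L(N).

6

All states are reachable from the start state.
Start with accepting vs non-accepting: {S} | {A,B,J,L,O,P,Y,Z}.
Split {A,B,J,L,O,P,Y,Z} by δ(·,1) → {A,B,J,L,O,Y} and {P,Z}.
Split {A,B,J,L,O,Y} by δ(·,0) → {A,B,J,L} and {O,Y}.
Split {A,B,J,L} by δ(·,0) → {A,B,L} and {J}.
On input 1, block {A,B,L} splits into {A,B} and {L}.
Stable partition: {S} | {A,B} | {P,Z} | {O,Y} | {J} | {L} — 6 equivalence classes.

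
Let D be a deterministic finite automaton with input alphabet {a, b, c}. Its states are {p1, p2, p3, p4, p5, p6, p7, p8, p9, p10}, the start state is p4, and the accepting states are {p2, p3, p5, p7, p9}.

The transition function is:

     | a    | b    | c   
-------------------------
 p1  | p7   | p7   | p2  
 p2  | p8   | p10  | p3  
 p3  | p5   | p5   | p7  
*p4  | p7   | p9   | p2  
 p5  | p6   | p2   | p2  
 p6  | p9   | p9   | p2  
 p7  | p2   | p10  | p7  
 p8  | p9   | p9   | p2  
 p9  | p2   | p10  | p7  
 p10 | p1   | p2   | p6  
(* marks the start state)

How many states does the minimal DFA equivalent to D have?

6

All states are reachable from the start state.
Initial partition by acceptance: {p2,p3,p5,p7,p9} | {p1,p4,p6,p8,p10}.
On input a, block {p2,p3,p5,p7,p9} splits into {p3,p7,p9} and {p2,p5}.
Split {p3,p7,p9} by δ(·,b) → {p7,p9} and {p3}.
Split {p1,p4,p6,p8,p10} by δ(·,a) → {p1,p4,p6,p8} and {p10}.
Split {p2,p5} by δ(·,b) → {p2} and {p5}.
Stable partition: {p7,p9} | {p1,p4,p6,p8} | {p2} | {p3} | {p10} | {p5} — 6 equivalence classes.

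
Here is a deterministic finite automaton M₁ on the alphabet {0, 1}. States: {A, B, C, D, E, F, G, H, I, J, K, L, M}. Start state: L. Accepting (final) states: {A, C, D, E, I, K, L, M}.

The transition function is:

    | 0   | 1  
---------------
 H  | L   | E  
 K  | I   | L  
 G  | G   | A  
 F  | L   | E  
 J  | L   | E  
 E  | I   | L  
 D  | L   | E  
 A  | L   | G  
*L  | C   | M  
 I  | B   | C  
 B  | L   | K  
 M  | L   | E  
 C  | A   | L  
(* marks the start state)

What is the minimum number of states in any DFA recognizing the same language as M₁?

Reachable states from the start: {A,B,C,E,G,I,K,L,M}. Unreachable: {D,F,H,J} — drop them.
P0 = {A,C,E,I,K,L,M} | {B,G}.
Split {A,C,E,I,K,L,M} by δ(·,0) → {A,C,E,K,L,M} and {I}.
Split {A,C,E,K,L,M} by δ(·,0) → {A,C,L,M} and {E,K}.
On input 1, block {A,C,L,M} splits into {C,L} and {A} and {M}.
On input 0, block {C,L} splits into {C} and {L}.
On input 0, block {B,G} splits into {B} and {G}.
Stable partition: {C} | {B} | {I} | {E,K} | {A} | {M} | {L} | {G} — 8 equivalence classes.

8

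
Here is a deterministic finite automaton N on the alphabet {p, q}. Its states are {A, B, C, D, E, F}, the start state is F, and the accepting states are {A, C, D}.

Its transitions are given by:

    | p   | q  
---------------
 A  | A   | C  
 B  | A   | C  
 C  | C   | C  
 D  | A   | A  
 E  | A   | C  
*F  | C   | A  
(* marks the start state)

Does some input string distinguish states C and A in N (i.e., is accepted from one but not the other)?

No

Reachable states from the start: {A,C,F}. Unreachable: {B,D,E} — drop them.
Start with accepting vs non-accepting: {A,C} | {F}.
Stable partition: {A,C} | {F} — 2 equivalence classes.
C and A lie in the same block of the stable partition, so they are equivalent — no string distinguishes them.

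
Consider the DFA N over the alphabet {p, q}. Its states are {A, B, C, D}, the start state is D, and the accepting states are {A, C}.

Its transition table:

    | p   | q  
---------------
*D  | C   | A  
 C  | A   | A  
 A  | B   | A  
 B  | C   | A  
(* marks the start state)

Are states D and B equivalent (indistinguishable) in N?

All states are reachable from the start state.
P0 = {A,C} | {B,D}.
Refine {A,C} on symbol p: members go to different blocks, giving {A} and {C}.
The partition is now stable with 3 blocks: {A} | {B,D} | {C}.
D and B lie in the same block of the stable partition, so they are equivalent — no string distinguishes them.

Yes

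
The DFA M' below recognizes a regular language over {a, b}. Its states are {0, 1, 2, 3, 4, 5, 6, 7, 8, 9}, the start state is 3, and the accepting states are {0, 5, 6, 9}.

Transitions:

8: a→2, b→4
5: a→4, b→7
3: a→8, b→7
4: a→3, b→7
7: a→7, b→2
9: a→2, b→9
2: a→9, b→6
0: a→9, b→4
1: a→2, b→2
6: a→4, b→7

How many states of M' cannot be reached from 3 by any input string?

3

No path from 3 leads to 0, 1, 5; the other 7 states are all reachable.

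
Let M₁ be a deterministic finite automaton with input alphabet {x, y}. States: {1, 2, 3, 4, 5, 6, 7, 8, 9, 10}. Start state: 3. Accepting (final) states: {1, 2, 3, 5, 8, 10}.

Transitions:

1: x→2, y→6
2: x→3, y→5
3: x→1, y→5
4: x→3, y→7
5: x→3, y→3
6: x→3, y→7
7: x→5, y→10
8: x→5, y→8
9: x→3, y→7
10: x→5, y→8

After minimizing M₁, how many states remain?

States {4,9} cannot be reached from the start state, so discard them.
P0 = {1,2,3,5,8,10} | {6,7}.
Split {1,2,3,5,8,10} by δ(·,y) → {2,3,5,8,10} and {1}.
On input x, block {2,3,5,8,10} splits into {2,5,8,10} and {3}.
On input x, block {2,5,8,10} splits into {2,5} and {8,10}.
Refine {2,5} on symbol y: members go to different blocks, giving {2} and {5}.
On input x, block {6,7} splits into {6} and {7}.
Stable partition: {2} | {6} | {1} | {3} | {8,10} | {5} | {7} — 7 equivalence classes.

7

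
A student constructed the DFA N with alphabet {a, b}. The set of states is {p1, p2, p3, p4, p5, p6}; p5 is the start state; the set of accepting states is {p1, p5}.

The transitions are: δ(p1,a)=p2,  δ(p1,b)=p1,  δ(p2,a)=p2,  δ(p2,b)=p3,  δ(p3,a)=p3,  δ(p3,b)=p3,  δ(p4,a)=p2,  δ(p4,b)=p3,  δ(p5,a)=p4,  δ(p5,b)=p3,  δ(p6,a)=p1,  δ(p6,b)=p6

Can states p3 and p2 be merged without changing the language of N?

Yes

Reachable states from the start: {p2,p3,p4,p5}. Unreachable: {p1,p6} — drop them.
Initial partition by acceptance: {p5} | {p2,p3,p4}.
Stable partition: {p5} | {p2,p3,p4} — 2 equivalence classes.
p3 and p2 lie in the same block of the stable partition, so they are equivalent — no string distinguishes them.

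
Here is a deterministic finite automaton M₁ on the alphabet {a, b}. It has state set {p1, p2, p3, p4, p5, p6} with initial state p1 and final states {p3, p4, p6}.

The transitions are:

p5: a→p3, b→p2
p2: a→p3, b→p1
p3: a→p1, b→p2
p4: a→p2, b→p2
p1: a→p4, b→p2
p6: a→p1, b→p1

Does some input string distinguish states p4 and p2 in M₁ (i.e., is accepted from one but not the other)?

Yes

States {p5,p6} cannot be reached from the start state, so discard them.
P0 = {p3,p4} | {p1,p2}.
Stable partition: {p3,p4} | {p1,p2} — 2 equivalence classes.
p4 and p2 end up in different blocks, so they are distinguishable. For instance, the string 'ε' is accepted from only p4.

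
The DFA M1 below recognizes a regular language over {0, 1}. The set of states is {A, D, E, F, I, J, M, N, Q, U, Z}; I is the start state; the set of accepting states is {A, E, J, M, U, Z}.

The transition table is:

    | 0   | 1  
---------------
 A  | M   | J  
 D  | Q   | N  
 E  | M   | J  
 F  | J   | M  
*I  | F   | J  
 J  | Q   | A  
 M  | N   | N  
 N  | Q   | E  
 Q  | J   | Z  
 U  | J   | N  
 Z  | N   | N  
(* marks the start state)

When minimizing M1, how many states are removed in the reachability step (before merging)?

BFS from I reaches {A, E, F, I, J, M, N, Q, Z}; the 2 state(s) D, U are never visited.

2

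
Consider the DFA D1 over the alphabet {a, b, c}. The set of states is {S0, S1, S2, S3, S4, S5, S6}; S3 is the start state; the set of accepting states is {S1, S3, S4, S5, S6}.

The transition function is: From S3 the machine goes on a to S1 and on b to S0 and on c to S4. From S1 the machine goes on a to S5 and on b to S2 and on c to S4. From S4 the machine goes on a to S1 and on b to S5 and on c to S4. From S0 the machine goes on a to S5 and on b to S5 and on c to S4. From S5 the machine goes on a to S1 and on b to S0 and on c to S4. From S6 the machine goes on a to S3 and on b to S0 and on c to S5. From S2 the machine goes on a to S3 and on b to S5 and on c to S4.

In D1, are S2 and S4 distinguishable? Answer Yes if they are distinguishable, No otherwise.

First remove the unreachable states {S6}; 6 states remain.
P0 = {S1,S3,S4,S5} | {S0,S2}.
Refine {S1,S3,S4,S5} on symbol b: members go to different blocks, giving {S1,S3,S5} and {S4}.
Stable partition: {S1,S3,S5} | {S0,S2} | {S4} — 3 equivalence classes.
S2 and S4 end up in different blocks, so they are distinguishable. For instance, the string 'ε' is accepted from only S4.

Yes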